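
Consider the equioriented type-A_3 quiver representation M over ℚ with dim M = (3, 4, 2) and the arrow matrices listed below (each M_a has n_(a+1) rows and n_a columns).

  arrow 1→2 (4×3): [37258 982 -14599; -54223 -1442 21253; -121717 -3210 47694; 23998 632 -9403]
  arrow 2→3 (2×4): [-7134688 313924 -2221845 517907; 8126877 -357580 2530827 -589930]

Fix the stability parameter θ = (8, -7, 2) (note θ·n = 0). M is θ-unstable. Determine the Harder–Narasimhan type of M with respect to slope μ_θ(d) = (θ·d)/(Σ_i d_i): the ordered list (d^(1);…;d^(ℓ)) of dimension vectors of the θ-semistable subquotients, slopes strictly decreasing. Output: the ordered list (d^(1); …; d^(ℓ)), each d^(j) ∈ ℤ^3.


Via rank(M_{q-1}∘⋯∘M_p): M ≅ I[1,2], I[1,3]^2, I[2,2].
μ_θ-semistable layers: μ^(1)=2; μ^(2)=1/2; μ^(3)=-7

((0, 0, 2); (3, 3, 0); (0, 1, 0))


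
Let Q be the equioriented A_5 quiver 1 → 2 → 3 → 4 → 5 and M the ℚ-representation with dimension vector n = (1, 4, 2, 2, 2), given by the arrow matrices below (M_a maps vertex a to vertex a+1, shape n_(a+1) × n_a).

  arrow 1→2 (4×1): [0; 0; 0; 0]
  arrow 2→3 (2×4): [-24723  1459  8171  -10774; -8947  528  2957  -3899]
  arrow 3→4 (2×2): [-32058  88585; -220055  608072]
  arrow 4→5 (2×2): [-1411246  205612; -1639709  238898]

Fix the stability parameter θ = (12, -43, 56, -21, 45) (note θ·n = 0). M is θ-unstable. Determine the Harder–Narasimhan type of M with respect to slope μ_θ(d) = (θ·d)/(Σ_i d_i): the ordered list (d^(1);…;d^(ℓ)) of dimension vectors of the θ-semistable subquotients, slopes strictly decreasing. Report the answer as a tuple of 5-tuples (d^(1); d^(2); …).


Interval decomposition of M: I[1,1], I[2,2]^2, I[2,4], I[2,5], I[5,5].
HN type (ℓ=4): μ^(1)=45; μ^(2)=35/2; μ^(3)=12; μ^(4)=-43

((0, 0, 0, 0, 2); (0, 0, 2, 2, 0); (1, 0, 0, 0, 0); (0, 4, 0, 0, 0))


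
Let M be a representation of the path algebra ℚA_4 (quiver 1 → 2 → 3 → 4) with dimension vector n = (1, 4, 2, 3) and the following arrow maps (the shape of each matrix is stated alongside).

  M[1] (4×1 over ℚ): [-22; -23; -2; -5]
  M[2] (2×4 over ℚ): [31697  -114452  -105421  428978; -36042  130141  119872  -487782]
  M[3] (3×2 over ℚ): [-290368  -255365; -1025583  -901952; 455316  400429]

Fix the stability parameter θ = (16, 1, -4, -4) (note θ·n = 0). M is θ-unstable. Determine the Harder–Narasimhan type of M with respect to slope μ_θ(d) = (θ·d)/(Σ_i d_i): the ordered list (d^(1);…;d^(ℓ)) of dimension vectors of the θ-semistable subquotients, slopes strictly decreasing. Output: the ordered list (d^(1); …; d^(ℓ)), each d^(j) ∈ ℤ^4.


Barcode: M ≅ I[1,4], I[2,2]^2, I[2,4], I[4,4]. HN layers by μ_θ (4 steps, strictly decreasing):
  μ^(1)=9/4; μ^(2)=1; μ^(3)=-7/3; μ^(4)=-4

((1, 1, 1, 1); (0, 2, 0, 0); (0, 1, 1, 1); (0, 0, 0, 1))


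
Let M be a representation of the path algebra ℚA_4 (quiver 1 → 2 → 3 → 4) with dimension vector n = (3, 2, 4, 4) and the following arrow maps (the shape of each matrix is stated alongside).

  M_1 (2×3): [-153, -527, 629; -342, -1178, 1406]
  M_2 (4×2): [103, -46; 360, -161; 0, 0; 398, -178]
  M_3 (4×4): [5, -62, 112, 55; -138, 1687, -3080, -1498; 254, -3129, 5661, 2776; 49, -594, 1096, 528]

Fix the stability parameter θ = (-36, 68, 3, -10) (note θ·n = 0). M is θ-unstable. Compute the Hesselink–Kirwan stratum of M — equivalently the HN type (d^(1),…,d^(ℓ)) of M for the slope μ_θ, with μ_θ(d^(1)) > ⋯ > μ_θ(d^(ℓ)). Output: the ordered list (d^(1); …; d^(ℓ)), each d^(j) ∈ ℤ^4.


Interval decomposition of M: I[1,1]^2, I[1,4], I[2,4], I[3,4]^2.
HN type (ℓ=3): μ^(1)=61/3; μ^(2)=-7/2; μ^(3)=-36

((0, 2, 2, 2); (0, 0, 2, 2); (3, 0, 0, 0))


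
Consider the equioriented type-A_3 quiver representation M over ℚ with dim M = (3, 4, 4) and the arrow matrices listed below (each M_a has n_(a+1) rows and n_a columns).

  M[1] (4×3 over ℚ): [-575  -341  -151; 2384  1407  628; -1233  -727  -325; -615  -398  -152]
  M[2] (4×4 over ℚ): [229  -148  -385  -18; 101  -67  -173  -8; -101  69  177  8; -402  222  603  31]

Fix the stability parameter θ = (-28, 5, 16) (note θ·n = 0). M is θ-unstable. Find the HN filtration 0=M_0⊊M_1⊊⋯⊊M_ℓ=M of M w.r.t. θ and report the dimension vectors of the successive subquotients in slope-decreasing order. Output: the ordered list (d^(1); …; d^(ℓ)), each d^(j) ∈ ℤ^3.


Interval decomposition of M: I[1,3]^3, I[2,3].
HN type (ℓ=3): μ^(1)=16; μ^(2)=5; μ^(3)=-28

((0, 0, 4); (0, 4, 0); (3, 0, 0))


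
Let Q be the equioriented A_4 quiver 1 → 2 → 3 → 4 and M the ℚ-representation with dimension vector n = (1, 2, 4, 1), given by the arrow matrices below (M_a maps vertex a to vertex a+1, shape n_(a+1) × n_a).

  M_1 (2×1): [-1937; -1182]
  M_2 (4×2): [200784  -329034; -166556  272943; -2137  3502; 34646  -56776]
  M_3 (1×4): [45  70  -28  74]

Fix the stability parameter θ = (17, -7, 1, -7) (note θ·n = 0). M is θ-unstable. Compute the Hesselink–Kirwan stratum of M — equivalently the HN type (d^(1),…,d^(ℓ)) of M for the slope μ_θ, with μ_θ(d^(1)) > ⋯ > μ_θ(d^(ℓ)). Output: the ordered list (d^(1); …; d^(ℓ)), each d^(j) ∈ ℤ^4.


Interval decomposition of M: I[1,3], I[2,3], I[3,3], I[3,4].
HN type (ℓ=4): μ^(1)=11/3; μ^(2)=1; μ^(3)=-3; μ^(4)=-7

((1, 1, 1, 0); (0, 0, 2, 0); (0, 0, 1, 1); (0, 1, 0, 0))


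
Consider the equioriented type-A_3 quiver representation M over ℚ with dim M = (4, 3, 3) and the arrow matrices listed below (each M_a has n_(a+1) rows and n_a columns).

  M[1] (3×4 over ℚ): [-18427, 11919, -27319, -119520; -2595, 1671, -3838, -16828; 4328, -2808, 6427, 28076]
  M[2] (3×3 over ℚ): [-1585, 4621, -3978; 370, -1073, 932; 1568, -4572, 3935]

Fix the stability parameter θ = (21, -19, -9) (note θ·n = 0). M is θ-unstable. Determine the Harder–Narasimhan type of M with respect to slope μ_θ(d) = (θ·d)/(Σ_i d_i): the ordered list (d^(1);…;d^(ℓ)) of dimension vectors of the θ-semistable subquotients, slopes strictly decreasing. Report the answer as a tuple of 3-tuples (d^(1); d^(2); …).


Barcode: M ≅ I[1,1]^2, I[1,3]^2, I[2,3]. HN layers by μ_θ (4 steps, strictly decreasing):
  μ^(1)=21; μ^(2)=-7/3; μ^(3)=-9; μ^(4)=-19

((2, 0, 0); (2, 2, 2); (0, 0, 1); (0, 1, 0))


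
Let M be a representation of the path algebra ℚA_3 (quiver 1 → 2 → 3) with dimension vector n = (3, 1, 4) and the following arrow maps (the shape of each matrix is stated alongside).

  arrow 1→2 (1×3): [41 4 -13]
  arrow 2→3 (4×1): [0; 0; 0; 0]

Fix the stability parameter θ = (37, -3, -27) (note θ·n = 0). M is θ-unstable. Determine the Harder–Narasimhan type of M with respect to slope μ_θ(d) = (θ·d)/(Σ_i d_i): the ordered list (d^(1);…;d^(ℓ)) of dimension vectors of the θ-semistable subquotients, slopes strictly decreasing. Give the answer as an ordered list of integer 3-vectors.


Interval decomposition of M: I[1,1]^2, I[1,2], I[3,3]^4.
HN type (ℓ=3): μ^(1)=37; μ^(2)=17; μ^(3)=-27

((2, 0, 0); (1, 1, 0); (0, 0, 4))


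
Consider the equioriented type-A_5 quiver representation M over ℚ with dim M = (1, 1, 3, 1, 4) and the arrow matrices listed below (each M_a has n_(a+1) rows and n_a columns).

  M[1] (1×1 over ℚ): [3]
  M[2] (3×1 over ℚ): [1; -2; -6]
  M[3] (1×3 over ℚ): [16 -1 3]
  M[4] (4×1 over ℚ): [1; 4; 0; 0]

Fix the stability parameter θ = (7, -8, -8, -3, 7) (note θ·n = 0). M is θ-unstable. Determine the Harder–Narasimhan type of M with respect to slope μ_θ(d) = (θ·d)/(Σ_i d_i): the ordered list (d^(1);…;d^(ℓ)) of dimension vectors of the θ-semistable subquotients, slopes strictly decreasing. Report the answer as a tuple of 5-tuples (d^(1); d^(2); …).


Barcode: M ≅ I[1,3], I[3,3], I[3,5], I[5,5]^3. HN layers by μ_θ (3 steps, strictly decreasing):
  μ^(1)=7; μ^(2)=-3; μ^(3)=-8

((0, 0, 0, 0, 4); (1, 1, 1, 1, 0); (0, 0, 2, 0, 0))


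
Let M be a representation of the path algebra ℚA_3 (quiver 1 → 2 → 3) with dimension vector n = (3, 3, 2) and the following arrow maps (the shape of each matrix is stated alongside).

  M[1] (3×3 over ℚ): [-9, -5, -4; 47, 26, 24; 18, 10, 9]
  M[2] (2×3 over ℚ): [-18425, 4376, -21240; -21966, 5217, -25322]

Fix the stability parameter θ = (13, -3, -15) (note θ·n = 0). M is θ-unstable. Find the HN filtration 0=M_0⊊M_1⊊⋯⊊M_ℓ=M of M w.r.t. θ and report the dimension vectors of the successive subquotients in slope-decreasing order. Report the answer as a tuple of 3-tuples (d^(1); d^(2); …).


Via rank(M_{q-1}∘⋯∘M_p): M ≅ I[1,2], I[1,3]^2.
μ_θ-semistable layers: μ^(1)=5; μ^(2)=-5/3

((1, 1, 0); (2, 2, 2))


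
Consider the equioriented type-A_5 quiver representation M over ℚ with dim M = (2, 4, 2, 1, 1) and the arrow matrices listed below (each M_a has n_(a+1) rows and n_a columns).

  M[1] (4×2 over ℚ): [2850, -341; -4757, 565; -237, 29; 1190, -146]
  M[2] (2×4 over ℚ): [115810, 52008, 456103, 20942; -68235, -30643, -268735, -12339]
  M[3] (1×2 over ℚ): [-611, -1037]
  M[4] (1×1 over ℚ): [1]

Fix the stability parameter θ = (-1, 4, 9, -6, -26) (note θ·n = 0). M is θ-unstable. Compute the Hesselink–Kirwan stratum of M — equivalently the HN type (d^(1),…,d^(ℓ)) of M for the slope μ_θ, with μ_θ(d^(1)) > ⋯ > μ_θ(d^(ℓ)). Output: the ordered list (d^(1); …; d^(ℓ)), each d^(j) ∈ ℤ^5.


Interval decomposition of M: I[1,3], I[1,5], I[2,2]^2.
HN type (ℓ=4): μ^(1)=9; μ^(2)=4; μ^(3)=-1; μ^(4)=-4

((0, 0, 1, 0, 0); (0, 3, 0, 0, 0); (1, 0, 0, 0, 0); (1, 1, 1, 1, 1))


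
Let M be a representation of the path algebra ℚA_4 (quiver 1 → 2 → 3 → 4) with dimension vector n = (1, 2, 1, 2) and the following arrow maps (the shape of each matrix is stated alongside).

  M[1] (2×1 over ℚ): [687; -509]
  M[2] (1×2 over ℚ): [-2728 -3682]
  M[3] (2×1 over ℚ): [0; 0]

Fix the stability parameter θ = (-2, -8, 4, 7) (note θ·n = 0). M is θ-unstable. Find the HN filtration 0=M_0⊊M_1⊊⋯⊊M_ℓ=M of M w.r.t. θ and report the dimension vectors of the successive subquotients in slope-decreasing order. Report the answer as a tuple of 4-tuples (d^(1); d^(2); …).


Interval decomposition of M: I[1,3], I[2,2], I[4,4]^2.
HN type (ℓ=4): μ^(1)=7; μ^(2)=4; μ^(3)=-5; μ^(4)=-8

((0, 0, 0, 2); (0, 0, 1, 0); (1, 1, 0, 0); (0, 1, 0, 0))


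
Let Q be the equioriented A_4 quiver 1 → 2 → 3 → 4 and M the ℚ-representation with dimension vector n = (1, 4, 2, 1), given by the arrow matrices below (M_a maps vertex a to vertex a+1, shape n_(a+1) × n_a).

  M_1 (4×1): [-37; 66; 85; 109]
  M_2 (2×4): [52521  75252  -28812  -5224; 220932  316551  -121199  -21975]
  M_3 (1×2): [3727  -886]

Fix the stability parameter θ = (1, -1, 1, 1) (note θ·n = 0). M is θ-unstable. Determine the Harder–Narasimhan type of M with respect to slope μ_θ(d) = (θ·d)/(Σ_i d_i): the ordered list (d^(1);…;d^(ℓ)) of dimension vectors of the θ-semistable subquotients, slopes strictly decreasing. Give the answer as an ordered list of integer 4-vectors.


Via rank(M_{q-1}∘⋯∘M_p): M ≅ I[1,4], I[2,2]^2, I[2,3].
μ_θ-semistable layers: μ^(1)=1; μ^(2)=0; μ^(3)=-1

((0, 0, 2, 1); (1, 1, 0, 0); (0, 3, 0, 0))


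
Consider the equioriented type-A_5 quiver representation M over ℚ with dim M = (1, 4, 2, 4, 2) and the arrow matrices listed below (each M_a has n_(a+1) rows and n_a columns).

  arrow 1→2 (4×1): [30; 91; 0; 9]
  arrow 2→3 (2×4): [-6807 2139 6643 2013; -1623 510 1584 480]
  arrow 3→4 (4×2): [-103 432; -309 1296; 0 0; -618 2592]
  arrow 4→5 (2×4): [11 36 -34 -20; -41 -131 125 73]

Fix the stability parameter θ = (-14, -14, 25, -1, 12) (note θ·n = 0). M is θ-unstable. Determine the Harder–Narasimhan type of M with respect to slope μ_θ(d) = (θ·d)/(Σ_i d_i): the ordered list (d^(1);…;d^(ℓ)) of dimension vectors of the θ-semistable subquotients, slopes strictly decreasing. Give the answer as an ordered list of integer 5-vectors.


Barcode: M ≅ I[1,5], I[2,2]^2, I[2,3], I[4,4]^2, I[4,5]. HN layers by μ_θ (4 steps, strictly decreasing):
  μ^(1)=25; μ^(2)=12; μ^(3)=-1; μ^(4)=-14

((0, 0, 1, 0, 0); (0, 0, 1, 1, 2); (0, 0, 0, 3, 0); (1, 4, 0, 0, 0))


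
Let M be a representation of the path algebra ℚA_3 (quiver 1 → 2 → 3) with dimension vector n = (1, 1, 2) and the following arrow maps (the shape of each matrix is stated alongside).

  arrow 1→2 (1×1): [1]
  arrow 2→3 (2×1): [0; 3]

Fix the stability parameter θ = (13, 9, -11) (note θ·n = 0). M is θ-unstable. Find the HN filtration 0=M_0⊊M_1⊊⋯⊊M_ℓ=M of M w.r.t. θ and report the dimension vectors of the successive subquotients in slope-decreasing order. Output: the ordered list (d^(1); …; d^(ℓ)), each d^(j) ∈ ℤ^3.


Interval decomposition of M: I[1,3], I[3,3].
HN type (ℓ=2): μ^(1)=11/3; μ^(2)=-11

((1, 1, 1); (0, 0, 1))


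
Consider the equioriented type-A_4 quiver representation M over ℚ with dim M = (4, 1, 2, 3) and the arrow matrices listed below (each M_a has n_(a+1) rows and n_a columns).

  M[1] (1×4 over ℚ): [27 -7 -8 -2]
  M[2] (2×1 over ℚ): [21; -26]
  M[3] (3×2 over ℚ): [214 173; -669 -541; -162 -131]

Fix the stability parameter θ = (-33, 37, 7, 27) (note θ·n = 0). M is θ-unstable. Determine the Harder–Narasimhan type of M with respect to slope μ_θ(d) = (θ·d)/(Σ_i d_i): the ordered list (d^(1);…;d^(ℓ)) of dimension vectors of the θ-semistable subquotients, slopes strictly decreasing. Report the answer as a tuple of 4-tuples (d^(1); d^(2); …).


Interval decomposition of M: I[1,1]^3, I[1,4], I[3,4], I[4,4].
HN type (ℓ=4): μ^(1)=27; μ^(2)=22; μ^(3)=7; μ^(4)=-33

((0, 0, 0, 3); (0, 1, 1, 0); (0, 0, 1, 0); (4, 0, 0, 0))


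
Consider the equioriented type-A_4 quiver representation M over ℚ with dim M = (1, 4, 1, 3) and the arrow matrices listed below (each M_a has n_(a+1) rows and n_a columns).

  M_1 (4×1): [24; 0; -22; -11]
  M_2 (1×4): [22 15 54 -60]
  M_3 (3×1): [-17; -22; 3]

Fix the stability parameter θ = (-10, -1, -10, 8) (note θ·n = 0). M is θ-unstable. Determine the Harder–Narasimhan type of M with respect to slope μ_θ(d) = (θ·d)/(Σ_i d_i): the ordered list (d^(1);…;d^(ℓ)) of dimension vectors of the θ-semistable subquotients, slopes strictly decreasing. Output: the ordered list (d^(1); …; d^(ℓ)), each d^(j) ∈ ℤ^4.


Via rank(M_{q-1}∘⋯∘M_p): M ≅ I[1,2], I[2,2]^2, I[2,4], I[4,4]^2.
μ_θ-semistable layers: μ^(1)=8; μ^(2)=-1; μ^(3)=-11/2; μ^(4)=-10

((0, 0, 0, 3); (0, 3, 0, 0); (0, 1, 1, 0); (1, 0, 0, 0))


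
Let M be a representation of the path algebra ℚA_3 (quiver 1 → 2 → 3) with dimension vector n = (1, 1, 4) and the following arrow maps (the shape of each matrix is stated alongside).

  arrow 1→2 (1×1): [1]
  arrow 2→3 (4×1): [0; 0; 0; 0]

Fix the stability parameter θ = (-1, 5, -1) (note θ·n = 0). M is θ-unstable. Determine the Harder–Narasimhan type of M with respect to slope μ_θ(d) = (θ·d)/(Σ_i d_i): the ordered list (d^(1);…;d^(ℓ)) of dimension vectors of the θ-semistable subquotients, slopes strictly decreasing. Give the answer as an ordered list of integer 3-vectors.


Interval decomposition of M: I[1,2], I[3,3]^4.
HN type (ℓ=2): μ^(1)=5; μ^(2)=-1

((0, 1, 0); (1, 0, 4))


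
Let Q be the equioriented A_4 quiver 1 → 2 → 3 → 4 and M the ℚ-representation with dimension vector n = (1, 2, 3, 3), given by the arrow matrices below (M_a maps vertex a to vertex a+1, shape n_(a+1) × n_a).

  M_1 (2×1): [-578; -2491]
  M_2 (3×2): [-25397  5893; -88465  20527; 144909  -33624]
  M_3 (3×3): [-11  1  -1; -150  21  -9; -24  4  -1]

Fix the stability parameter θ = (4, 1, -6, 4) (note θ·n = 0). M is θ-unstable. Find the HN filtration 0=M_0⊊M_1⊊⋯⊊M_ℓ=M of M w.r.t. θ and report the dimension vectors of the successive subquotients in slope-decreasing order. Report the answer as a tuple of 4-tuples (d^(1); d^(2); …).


Interval decomposition of M: I[1,4], I[2,4], I[3,4].
HN type (ℓ=4): μ^(1)=4; μ^(2)=-1/3; μ^(3)=-5/2; μ^(4)=-6

((0, 0, 0, 3); (1, 1, 1, 0); (0, 1, 1, 0); (0, 0, 1, 0))


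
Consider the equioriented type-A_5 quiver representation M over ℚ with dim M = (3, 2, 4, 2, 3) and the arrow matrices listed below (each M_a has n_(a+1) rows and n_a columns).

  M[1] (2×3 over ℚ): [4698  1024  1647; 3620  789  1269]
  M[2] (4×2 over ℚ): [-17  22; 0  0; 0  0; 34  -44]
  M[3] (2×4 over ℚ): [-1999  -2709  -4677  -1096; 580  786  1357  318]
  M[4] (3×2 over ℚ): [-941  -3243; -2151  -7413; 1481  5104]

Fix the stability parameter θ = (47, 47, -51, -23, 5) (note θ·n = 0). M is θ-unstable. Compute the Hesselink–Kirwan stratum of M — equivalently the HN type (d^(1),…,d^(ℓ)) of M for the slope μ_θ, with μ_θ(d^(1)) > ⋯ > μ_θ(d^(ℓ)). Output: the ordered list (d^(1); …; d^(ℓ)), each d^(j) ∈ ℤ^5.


Interval decomposition of M: I[1,1], I[1,2], I[1,5], I[3,3]^2, I[3,5], I[5,5].
HN type (ℓ=4): μ^(1)=47; μ^(2)=5; μ^(3)=-23; μ^(4)=-51

((2, 1, 0, 0, 0); (1, 1, 1, 1, 3); (0, 0, 0, 1, 0); (0, 0, 3, 0, 0))


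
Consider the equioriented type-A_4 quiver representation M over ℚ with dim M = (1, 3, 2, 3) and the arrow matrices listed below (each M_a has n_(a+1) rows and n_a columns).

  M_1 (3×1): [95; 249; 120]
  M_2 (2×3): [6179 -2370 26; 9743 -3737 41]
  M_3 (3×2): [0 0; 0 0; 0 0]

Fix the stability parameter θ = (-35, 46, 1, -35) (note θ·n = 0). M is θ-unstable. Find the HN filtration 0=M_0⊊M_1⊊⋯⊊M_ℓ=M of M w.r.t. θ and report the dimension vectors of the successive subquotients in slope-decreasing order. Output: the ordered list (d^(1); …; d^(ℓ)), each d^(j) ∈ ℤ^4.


Via rank(M_{q-1}∘⋯∘M_p): M ≅ I[1,3], I[2,2], I[2,3], I[4,4]^3.
μ_θ-semistable layers: μ^(1)=46; μ^(2)=47/2; μ^(3)=-35

((0, 1, 0, 0); (0, 2, 2, 0); (1, 0, 0, 3))


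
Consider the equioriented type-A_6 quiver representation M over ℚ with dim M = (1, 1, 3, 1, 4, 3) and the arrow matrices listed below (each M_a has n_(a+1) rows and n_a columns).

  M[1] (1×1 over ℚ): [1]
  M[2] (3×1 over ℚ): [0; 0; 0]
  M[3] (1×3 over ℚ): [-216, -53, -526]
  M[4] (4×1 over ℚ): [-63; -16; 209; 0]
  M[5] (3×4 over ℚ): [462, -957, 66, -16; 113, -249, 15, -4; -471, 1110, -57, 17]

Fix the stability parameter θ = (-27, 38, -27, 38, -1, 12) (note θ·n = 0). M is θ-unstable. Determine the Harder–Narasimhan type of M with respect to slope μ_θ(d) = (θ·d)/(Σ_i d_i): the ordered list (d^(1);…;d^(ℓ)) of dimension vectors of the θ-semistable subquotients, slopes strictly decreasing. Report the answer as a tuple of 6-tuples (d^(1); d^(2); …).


Interval decomposition of M: I[1,2], I[3,3]^2, I[3,5], I[5,6]^3.
HN type (ℓ=5): μ^(1)=38; μ^(2)=37/2; μ^(3)=12; μ^(4)=-1; μ^(5)=-27

((0, 1, 0, 0, 0, 0); (0, 0, 0, 1, 1, 0); (0, 0, 0, 0, 0, 3); (0, 0, 0, 0, 3, 0); (1, 0, 3, 0, 0, 0))


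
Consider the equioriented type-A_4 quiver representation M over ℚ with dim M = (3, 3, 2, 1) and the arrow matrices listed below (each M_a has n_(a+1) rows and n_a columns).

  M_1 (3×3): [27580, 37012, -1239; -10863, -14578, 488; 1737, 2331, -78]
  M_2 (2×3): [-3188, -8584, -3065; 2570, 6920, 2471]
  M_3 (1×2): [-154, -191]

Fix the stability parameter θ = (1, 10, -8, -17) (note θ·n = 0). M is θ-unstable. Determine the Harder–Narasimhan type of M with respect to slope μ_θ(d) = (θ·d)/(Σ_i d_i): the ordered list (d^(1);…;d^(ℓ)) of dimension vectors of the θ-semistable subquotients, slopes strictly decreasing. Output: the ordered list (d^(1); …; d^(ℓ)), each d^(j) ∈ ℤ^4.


Interval decomposition of M: I[1,2], I[1,3], I[1,4].
HN type (ℓ=3): μ^(1)=10; μ^(2)=1; μ^(3)=-7/2

((0, 1, 0, 0); (2, 1, 1, 0); (1, 1, 1, 1))


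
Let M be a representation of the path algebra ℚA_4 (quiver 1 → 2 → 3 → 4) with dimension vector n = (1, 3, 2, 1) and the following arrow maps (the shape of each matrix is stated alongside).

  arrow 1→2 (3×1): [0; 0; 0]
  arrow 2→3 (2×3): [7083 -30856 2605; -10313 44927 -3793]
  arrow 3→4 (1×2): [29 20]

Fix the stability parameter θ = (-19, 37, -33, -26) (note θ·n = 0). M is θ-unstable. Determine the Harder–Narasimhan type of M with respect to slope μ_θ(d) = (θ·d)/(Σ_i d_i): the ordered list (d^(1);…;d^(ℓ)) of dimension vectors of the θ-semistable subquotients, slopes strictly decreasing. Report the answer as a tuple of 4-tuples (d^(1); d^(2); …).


Via rank(M_{q-1}∘⋯∘M_p): M ≅ I[1,1], I[2,2], I[2,3], I[2,4].
μ_θ-semistable layers: μ^(1)=37; μ^(2)=2; μ^(3)=-22/3; μ^(4)=-19

((0, 1, 0, 0); (0, 1, 1, 0); (0, 1, 1, 1); (1, 0, 0, 0))


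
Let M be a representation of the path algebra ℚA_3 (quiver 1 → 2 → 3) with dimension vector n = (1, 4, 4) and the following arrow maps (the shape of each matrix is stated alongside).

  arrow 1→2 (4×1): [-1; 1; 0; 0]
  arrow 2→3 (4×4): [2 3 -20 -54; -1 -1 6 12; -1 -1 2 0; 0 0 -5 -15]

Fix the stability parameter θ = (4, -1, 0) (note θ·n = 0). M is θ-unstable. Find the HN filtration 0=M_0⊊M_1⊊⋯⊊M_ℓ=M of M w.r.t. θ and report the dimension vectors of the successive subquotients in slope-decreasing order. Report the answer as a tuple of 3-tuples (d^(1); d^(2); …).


Via rank(M_{q-1}∘⋯∘M_p): M ≅ I[1,3], I[2,2], I[2,3]^2, I[3,3].
μ_θ-semistable layers: μ^(1)=1; μ^(2)=0; μ^(3)=-1

((1, 1, 1); (0, 0, 3); (0, 3, 0))


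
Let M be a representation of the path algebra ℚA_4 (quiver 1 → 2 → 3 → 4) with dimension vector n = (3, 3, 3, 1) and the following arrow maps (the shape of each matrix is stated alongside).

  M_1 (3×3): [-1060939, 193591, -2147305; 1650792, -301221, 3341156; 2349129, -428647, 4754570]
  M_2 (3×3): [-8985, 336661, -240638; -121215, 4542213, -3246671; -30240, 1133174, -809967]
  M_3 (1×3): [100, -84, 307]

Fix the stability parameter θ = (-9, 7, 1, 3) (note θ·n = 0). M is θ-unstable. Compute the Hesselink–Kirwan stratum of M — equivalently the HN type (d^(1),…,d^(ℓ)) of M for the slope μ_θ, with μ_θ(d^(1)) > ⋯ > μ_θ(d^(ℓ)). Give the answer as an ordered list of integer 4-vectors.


Via rank(M_{q-1}∘⋯∘M_p): M ≅ I[1,2], I[1,3], I[1,4], I[3,3].
μ_θ-semistable layers: μ^(1)=7; μ^(2)=4; μ^(3)=11/3; μ^(4)=1; μ^(5)=-9

((0, 1, 0, 0); (0, 1, 1, 0); (0, 1, 1, 1); (0, 0, 1, 0); (3, 0, 0, 0))


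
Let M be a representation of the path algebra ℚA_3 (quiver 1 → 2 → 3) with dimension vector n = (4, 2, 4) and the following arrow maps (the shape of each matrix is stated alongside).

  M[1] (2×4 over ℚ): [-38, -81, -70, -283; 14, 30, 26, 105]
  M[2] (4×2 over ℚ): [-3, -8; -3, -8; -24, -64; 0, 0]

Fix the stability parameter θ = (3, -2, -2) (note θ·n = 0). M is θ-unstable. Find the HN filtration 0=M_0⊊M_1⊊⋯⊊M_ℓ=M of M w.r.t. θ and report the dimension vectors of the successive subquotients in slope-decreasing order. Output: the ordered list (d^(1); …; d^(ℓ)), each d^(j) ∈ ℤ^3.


Interval decomposition of M: I[1,1]^2, I[1,2], I[1,3], I[3,3]^3.
HN type (ℓ=4): μ^(1)=3; μ^(2)=1/2; μ^(3)=-1/3; μ^(4)=-2

((2, 0, 0); (1, 1, 0); (1, 1, 1); (0, 0, 3))


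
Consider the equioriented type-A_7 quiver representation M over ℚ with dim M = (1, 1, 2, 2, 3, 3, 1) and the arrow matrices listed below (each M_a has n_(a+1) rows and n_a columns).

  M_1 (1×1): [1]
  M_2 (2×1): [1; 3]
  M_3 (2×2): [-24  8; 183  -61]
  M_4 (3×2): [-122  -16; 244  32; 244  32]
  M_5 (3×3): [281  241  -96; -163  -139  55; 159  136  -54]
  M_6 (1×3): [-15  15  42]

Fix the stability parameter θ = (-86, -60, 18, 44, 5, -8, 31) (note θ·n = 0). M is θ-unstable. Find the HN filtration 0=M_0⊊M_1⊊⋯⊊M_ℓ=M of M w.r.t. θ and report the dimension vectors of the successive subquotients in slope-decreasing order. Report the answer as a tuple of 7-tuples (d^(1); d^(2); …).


Interval decomposition of M: I[1,3], I[3,4], I[4,6], I[5,6], I[5,7].
HN type (ℓ=7): μ^(1)=44; μ^(2)=31; μ^(3)=18; μ^(4)=41/3; μ^(5)=-3/2; μ^(6)=-60; μ^(7)=-86

((0, 0, 0, 1, 0, 0, 0); (0, 0, 0, 0, 0, 0, 1); (0, 0, 2, 0, 0, 0, 0); (0, 0, 0, 1, 1, 1, 0); (0, 0, 0, 0, 2, 2, 0); (0, 1, 0, 0, 0, 0, 0); (1, 0, 0, 0, 0, 0, 0))


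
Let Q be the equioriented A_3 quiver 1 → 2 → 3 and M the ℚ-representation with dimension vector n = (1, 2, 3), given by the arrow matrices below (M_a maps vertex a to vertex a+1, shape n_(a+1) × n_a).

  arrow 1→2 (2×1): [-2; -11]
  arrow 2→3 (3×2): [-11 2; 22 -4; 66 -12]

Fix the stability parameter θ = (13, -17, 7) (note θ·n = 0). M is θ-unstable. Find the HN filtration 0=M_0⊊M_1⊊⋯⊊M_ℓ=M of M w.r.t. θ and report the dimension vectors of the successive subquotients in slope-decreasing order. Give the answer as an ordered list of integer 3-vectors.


Interval decomposition of M: I[1,2], I[2,3], I[3,3]^2.
HN type (ℓ=3): μ^(1)=7; μ^(2)=-2; μ^(3)=-17

((0, 0, 3); (1, 1, 0); (0, 1, 0))


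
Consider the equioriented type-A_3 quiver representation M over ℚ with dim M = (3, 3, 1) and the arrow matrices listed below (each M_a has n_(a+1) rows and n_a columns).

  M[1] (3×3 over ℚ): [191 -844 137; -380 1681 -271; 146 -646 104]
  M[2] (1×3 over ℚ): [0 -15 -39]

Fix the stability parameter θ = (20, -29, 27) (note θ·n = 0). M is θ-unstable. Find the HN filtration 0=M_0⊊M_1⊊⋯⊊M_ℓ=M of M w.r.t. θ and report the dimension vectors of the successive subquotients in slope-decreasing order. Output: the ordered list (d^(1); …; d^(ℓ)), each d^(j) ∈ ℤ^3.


Interval decomposition of M: I[1,1], I[1,2], I[1,3], I[2,2].
HN type (ℓ=4): μ^(1)=27; μ^(2)=20; μ^(3)=-9/2; μ^(4)=-29

((0, 0, 1); (1, 0, 0); (2, 2, 0); (0, 1, 0))


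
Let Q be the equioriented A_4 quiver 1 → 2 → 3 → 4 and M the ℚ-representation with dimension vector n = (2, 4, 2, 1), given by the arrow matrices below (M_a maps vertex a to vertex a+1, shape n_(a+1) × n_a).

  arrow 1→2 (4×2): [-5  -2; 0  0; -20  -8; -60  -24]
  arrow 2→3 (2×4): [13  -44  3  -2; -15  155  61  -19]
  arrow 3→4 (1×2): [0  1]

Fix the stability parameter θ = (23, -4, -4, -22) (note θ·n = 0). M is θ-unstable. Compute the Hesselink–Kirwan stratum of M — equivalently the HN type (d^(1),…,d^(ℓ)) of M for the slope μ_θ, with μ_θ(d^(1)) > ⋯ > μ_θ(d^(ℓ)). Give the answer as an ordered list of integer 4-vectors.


Via rank(M_{q-1}∘⋯∘M_p): M ≅ I[1,1], I[1,4], I[2,2]^2, I[2,3].
μ_θ-semistable layers: μ^(1)=23; μ^(2)=-7/4; μ^(3)=-4

((1, 0, 0, 0); (1, 1, 1, 1); (0, 3, 1, 0))


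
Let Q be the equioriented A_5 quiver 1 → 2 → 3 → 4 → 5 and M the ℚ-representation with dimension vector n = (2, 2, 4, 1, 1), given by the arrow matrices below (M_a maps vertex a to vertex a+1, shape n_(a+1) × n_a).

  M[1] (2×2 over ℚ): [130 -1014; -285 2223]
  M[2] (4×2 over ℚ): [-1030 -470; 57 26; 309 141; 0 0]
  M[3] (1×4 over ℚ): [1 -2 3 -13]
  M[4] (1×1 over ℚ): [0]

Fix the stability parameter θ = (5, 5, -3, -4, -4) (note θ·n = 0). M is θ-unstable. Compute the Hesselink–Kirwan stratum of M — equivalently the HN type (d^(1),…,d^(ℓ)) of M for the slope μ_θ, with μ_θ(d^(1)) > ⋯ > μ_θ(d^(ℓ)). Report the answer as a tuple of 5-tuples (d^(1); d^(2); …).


Interval decomposition of M: I[1,1], I[1,4], I[2,3], I[3,3]^2, I[5,5].
HN type (ℓ=5): μ^(1)=5; μ^(2)=1; μ^(3)=3/4; μ^(4)=-3; μ^(5)=-4

((1, 0, 0, 0, 0); (0, 1, 1, 0, 0); (1, 1, 1, 1, 0); (0, 0, 2, 0, 0); (0, 0, 0, 0, 1))


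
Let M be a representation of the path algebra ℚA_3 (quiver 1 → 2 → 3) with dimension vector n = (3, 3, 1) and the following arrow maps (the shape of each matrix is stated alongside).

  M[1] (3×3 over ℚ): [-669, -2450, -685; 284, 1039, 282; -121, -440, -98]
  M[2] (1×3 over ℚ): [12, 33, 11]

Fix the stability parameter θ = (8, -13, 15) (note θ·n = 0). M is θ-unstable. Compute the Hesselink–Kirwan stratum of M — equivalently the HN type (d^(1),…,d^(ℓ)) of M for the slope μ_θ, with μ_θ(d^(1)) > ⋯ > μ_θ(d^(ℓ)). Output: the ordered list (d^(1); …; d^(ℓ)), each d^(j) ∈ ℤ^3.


Interval decomposition of M: I[1,2]^2, I[1,3].
HN type (ℓ=2): μ^(1)=15; μ^(2)=-5/2

((0, 0, 1); (3, 3, 0))


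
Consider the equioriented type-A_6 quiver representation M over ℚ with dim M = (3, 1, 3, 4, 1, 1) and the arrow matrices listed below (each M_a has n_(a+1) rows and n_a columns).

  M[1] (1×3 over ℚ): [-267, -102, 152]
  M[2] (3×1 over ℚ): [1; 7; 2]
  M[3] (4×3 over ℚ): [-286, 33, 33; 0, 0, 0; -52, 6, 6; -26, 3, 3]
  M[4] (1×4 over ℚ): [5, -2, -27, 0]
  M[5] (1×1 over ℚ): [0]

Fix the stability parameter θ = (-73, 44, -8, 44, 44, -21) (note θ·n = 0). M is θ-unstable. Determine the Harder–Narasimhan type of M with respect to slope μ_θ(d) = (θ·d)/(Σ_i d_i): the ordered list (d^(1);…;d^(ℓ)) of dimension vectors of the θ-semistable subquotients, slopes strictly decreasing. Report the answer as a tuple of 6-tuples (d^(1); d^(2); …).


Via rank(M_{q-1}∘⋯∘M_p): M ≅ I[1,1]^2, I[1,5], I[3,3]^2, I[4,4]^3, I[6,6].
μ_θ-semistable layers: μ^(1)=44; μ^(2)=18; μ^(3)=-8; μ^(4)=-21; μ^(5)=-73

((0, 0, 0, 4, 1, 0); (0, 1, 1, 0, 0, 0); (0, 0, 2, 0, 0, 0); (0, 0, 0, 0, 0, 1); (3, 0, 0, 0, 0, 0))


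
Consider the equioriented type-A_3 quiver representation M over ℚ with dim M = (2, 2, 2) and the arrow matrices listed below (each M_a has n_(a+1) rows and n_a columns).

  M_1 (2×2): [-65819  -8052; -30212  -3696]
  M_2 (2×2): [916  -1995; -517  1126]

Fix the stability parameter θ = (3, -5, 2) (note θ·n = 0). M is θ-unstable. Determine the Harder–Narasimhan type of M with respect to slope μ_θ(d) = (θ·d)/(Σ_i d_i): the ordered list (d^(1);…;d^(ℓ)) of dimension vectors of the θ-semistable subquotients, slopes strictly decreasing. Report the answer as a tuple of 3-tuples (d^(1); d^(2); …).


Barcode: M ≅ I[1,1], I[1,3], I[2,3]. HN layers by μ_θ (4 steps, strictly decreasing):
  μ^(1)=3; μ^(2)=2; μ^(3)=-1; μ^(4)=-5

((1, 0, 0); (0, 0, 2); (1, 1, 0); (0, 1, 0))


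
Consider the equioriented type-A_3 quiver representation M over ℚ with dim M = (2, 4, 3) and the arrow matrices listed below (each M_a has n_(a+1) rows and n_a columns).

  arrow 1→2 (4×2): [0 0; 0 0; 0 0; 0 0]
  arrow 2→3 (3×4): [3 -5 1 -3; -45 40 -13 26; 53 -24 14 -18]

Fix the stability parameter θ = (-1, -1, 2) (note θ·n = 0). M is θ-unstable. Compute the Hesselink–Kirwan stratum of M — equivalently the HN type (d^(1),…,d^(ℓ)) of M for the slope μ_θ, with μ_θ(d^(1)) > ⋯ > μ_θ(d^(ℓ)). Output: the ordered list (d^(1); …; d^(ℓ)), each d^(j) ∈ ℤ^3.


Via rank(M_{q-1}∘⋯∘M_p): M ≅ I[1,1]^2, I[2,2], I[2,3]^3.
μ_θ-semistable layers: μ^(1)=2; μ^(2)=-1

((0, 0, 3); (2, 4, 0))


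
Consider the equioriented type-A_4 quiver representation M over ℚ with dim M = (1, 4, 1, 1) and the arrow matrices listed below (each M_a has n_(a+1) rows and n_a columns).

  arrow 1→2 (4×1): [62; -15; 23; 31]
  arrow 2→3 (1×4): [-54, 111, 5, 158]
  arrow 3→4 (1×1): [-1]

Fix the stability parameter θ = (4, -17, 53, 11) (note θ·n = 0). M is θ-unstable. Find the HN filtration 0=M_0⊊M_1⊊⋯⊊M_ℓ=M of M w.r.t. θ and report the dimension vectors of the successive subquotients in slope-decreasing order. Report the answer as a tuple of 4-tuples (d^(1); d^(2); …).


Interval decomposition of M: I[1,2], I[2,2]^2, I[2,4].
HN type (ℓ=3): μ^(1)=32; μ^(2)=-13/2; μ^(3)=-17

((0, 0, 1, 1); (1, 1, 0, 0); (0, 3, 0, 0))


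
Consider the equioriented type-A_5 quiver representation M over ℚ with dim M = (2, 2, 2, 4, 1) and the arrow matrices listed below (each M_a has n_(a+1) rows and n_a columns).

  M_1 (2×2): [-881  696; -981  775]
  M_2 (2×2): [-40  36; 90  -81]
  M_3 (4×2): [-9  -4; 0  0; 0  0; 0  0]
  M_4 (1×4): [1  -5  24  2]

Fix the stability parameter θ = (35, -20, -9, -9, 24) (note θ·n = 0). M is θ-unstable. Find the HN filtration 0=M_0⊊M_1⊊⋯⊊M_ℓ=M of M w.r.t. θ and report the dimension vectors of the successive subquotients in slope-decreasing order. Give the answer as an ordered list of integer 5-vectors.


Interval decomposition of M: I[1,2], I[1,3], I[3,5], I[4,4]^3.
HN type (ℓ=4): μ^(1)=24; μ^(2)=15/2; μ^(3)=2; μ^(4)=-9

((0, 0, 0, 0, 1); (1, 1, 0, 0, 0); (1, 1, 1, 0, 0); (0, 0, 1, 4, 0))


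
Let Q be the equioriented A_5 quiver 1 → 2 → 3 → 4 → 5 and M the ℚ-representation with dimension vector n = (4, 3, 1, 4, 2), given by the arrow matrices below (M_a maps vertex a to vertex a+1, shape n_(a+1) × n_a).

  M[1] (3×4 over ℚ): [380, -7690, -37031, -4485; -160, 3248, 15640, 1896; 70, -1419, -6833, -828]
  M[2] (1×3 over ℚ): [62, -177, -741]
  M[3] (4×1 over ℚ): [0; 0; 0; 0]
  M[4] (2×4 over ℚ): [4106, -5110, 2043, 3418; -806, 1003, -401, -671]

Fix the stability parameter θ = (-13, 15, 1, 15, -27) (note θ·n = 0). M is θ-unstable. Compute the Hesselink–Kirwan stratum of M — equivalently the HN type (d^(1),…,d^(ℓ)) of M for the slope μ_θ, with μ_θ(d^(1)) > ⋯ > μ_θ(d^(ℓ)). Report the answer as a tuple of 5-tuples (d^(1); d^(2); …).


Via rank(M_{q-1}∘⋯∘M_p): M ≅ I[1,1]^2, I[1,2], I[1,3], I[2,2], I[4,4]^2, I[4,5]^2.
μ_θ-semistable layers: μ^(1)=15; μ^(2)=8; μ^(3)=-6; μ^(4)=-13

((0, 2, 0, 2, 0); (0, 1, 1, 0, 0); (0, 0, 0, 2, 2); (4, 0, 0, 0, 0))


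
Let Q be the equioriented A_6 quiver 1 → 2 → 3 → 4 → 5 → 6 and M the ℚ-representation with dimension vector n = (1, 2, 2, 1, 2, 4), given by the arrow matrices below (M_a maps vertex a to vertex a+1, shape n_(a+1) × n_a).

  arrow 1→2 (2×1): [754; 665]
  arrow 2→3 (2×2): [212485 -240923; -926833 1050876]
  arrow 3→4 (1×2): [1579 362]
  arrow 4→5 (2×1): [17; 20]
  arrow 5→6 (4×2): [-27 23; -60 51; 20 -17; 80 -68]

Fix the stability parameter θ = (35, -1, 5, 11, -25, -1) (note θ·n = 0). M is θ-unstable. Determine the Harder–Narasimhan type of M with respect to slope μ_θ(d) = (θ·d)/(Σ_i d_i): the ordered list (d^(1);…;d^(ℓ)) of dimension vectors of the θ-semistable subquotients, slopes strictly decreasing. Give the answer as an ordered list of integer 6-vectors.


Interval decomposition of M: I[1,6], I[2,3], I[5,6], I[6,6]^2.
HN type (ℓ=4): μ^(1)=5; μ^(2)=4; μ^(3)=-1; μ^(4)=-25

((0, 0, 1, 0, 0, 0); (1, 1, 1, 1, 1, 1); (0, 1, 0, 0, 0, 3); (0, 0, 0, 0, 1, 0))


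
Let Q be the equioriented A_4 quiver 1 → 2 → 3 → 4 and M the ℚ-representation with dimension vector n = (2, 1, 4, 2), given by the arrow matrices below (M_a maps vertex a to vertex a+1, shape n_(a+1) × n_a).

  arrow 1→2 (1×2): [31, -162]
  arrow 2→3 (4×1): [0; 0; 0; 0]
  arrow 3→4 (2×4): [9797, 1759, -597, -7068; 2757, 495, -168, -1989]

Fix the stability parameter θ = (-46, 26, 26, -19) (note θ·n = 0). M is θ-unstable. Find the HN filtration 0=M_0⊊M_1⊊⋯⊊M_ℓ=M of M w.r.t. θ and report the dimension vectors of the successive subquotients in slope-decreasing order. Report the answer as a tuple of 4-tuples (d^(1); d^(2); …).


Via rank(M_{q-1}∘⋯∘M_p): M ≅ I[1,1], I[1,2], I[3,3]^2, I[3,4]^2.
μ_θ-semistable layers: μ^(1)=26; μ^(2)=7/2; μ^(3)=-46

((0, 1, 2, 0); (0, 0, 2, 2); (2, 0, 0, 0))


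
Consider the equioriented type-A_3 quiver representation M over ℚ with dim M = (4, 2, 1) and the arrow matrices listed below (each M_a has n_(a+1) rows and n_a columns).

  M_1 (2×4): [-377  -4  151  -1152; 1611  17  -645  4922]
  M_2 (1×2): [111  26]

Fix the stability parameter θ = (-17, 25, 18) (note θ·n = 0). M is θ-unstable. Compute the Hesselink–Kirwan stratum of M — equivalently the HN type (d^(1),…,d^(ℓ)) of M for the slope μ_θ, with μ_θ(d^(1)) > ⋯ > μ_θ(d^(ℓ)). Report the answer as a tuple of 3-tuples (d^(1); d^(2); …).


Barcode: M ≅ I[1,1]^2, I[1,2], I[1,3]. HN layers by μ_θ (3 steps, strictly decreasing):
  μ^(1)=25; μ^(2)=43/2; μ^(3)=-17

((0, 1, 0); (0, 1, 1); (4, 0, 0))


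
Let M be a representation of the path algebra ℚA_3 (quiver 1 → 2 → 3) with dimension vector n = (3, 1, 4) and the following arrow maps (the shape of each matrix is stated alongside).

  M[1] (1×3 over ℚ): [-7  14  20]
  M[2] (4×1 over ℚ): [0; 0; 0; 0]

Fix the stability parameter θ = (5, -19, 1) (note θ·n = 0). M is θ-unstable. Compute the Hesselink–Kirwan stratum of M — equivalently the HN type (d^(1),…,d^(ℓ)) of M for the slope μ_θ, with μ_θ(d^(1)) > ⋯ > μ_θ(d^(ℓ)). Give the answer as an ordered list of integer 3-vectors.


Barcode: M ≅ I[1,1]^2, I[1,2], I[3,3]^4. HN layers by μ_θ (3 steps, strictly decreasing):
  μ^(1)=5; μ^(2)=1; μ^(3)=-7

((2, 0, 0); (0, 0, 4); (1, 1, 0))


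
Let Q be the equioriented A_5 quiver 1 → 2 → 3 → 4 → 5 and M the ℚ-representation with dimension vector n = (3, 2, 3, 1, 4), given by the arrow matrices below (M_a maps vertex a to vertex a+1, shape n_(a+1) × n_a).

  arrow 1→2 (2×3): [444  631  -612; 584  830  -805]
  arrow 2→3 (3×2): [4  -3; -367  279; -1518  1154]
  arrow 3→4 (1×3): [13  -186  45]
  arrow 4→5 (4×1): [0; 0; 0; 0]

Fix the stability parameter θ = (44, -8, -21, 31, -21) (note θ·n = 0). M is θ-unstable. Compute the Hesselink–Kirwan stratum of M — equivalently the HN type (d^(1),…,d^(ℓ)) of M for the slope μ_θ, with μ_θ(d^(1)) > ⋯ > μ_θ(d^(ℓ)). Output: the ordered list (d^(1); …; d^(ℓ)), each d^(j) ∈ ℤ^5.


Via rank(M_{q-1}∘⋯∘M_p): M ≅ I[1,1], I[1,3], I[1,4], I[3,3], I[5,5]^4.
μ_θ-semistable layers: μ^(1)=44; μ^(2)=31; μ^(3)=5; μ^(4)=-21

((1, 0, 0, 0, 0); (0, 0, 0, 1, 0); (2, 2, 2, 0, 0); (0, 0, 1, 0, 4))


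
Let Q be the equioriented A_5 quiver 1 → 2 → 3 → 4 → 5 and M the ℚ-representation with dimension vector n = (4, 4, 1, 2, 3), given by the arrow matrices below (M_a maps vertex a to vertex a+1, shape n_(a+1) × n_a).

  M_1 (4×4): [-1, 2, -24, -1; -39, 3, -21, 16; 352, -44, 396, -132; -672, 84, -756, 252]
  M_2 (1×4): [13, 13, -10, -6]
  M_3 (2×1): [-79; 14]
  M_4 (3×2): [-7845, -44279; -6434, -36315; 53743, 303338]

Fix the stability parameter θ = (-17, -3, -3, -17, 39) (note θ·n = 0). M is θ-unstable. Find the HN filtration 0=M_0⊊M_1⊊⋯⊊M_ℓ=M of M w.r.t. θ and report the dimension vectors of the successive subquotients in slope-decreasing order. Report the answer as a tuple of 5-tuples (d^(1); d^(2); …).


Barcode: M ≅ I[1,1]^2, I[1,2], I[1,5], I[2,2]^2, I[4,5], I[5,5]. HN layers by μ_θ (4 steps, strictly decreasing):
  μ^(1)=39; μ^(2)=-3; μ^(3)=-23/3; μ^(4)=-17

((0, 0, 0, 0, 3); (0, 3, 0, 0, 0); (0, 1, 1, 1, 0); (4, 0, 0, 1, 0))


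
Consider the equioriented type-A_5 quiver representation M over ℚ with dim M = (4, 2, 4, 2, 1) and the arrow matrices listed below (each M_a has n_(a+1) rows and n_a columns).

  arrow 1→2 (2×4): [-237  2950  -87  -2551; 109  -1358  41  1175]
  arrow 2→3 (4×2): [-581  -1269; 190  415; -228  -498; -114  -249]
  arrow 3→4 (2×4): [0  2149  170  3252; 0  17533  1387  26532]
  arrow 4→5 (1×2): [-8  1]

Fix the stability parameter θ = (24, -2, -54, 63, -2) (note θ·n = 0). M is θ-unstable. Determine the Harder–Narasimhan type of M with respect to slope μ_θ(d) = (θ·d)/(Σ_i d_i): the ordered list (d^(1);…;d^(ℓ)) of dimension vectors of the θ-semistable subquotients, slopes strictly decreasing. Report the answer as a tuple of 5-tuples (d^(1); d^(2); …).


Barcode: M ≅ I[1,1]^2, I[1,3], I[1,5], I[3,3], I[3,4]. HN layers by μ_θ (5 steps, strictly decreasing):
  μ^(1)=63; μ^(2)=61/2; μ^(3)=24; μ^(4)=-32/3; μ^(5)=-54

((0, 0, 0, 1, 0); (0, 0, 0, 1, 1); (2, 0, 0, 0, 0); (2, 2, 2, 0, 0); (0, 0, 2, 0, 0))


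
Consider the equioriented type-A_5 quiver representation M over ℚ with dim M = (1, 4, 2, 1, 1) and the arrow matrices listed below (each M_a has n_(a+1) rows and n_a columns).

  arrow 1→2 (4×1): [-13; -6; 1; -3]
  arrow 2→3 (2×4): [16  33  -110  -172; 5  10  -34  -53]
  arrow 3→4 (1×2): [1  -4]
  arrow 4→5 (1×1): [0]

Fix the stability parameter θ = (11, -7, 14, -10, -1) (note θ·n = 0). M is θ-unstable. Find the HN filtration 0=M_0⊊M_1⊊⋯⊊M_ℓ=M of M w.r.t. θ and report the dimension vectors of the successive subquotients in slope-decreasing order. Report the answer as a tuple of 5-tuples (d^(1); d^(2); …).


Via rank(M_{q-1}∘⋯∘M_p): M ≅ I[1,2], I[2,2], I[2,3], I[2,4], I[5,5].
μ_θ-semistable layers: μ^(1)=14; μ^(2)=2; μ^(3)=-1; μ^(4)=-7

((0, 0, 1, 0, 0); (1, 1, 1, 1, 0); (0, 0, 0, 0, 1); (0, 3, 0, 0, 0))
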